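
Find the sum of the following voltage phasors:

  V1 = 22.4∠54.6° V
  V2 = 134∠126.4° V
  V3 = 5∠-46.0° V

Step 1 — Convert each phasor to rectangular form:
  V1 = 22.4·(cos(54.6°) + j·sin(54.6°)) = 12.98 + j18.26 V
  V2 = 134·(cos(126.4°) + j·sin(126.4°)) = -79.52 + j107.9 V
  V3 = 5·(cos(-46.0°) + j·sin(-46.0°)) = 3.473 - j3.597 V
Step 2 — Sum components: V_total = -63.07 + j122.5 V.
Step 3 — Convert to polar: |V_total| = 137.8 V, ∠V_total = 117.2°.

V_total = 137.8∠117.2° V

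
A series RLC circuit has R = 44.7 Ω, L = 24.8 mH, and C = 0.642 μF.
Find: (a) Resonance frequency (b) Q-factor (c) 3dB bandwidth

Step 1 — Resonance: ω₀ = 1/√(LC) = 1/√(0.0248·6.42e-07) = 7925 rad/s.
Step 2 — f₀ = ω₀/(2π) = 1261 Hz.
Step 3 — Series Q: Q = ω₀L/R = 7925·0.0248/44.7 = 4.397.
Step 4 — Bandwidth: Δω = ω₀/Q = 1802 rad/s; BW = Δω/(2π) = 286.9 Hz.

(a) f₀ = 1261 Hz  (b) Q = 4.397  (c) BW = 286.9 Hz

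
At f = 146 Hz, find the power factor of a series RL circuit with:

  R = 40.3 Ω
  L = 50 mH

Step 1 — Angular frequency: ω = 2π·f = 2π·146 = 917.3 rad/s.
Step 2 — Component impedances:
  R: Z = R = 40.3 Ω
  L: Z = jωL = j·917.3·0.05 = 0 + j45.87 Ω
Step 3 — Series combination: Z_total = R + L = 40.3 + j45.87 Ω = 61.06∠48.7° Ω.
Step 4 — Power factor: PF = cos(φ) = Re(Z)/|Z| = 40.3/61.06 = 0.66.
Step 5 — Type: Im(Z) = 45.87 ⇒ lagging (phase φ = 48.7°).

PF = 0.66 (lagging, φ = 48.7°)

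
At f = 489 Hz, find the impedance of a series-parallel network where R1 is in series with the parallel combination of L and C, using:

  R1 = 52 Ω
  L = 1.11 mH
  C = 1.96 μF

Step 1 — Angular frequency: ω = 2π·f = 2π·489 = 3072 rad/s.
Step 2 — Component impedances:
  R1: Z = R = 52 Ω
  L: Z = jωL = j·3072·0.00111 = 0 + j3.41 Ω
  C: Z = 1/(jωC) = -j/(ω·C) = 0 - j166.1 Ω
Step 3 — Parallel branch: L || C = 1/(1/L + 1/C) = 0 + j3.482 Ω.
Step 4 — Series with R1: Z_total = R1 + (L || C) = 52 + j3.482 Ω = 52.12∠3.8° Ω.

Z = 52 + j3.482 Ω = 52.12∠3.8° Ω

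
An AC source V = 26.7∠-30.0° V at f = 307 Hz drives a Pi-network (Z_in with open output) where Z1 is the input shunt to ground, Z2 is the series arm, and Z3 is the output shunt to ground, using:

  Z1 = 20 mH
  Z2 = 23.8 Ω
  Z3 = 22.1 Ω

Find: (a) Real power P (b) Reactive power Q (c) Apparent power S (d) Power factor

Step 1 — Angular frequency: ω = 2π·f = 2π·307 = 1929 rad/s.
Step 2 — Component impedances:
  Z1: Z = jωL = j·1929·0.02 = 0 + j38.58 Ω
  Z2: Z = R = 23.8 Ω
  Z3: Z = R = 22.1 Ω
Step 3 — With open output, the series arm Z2 and the output shunt Z3 appear in series to ground: Z2 + Z3 = 45.9 Ω.
Step 4 — Parallel with input shunt Z1: Z_in = Z1 || (Z2 + Z3) = 19 + j22.61 Ω = 29.53∠50.0° Ω.
Step 5 — Source phasor: V = 26.7∠-30.0° V = 23.12 - j13.35 V.
Step 6 — Current: I = V / Z = 0.1577 - j0.8902 A = 0.9041∠-80.0° A.
Step 7 — Complex power: S = V·I* = 15.53 + j18.48 VA.
Step 8 — Real power: P = Re(S) = 15.53 W.
Step 9 — Reactive power: Q = Im(S) = 18.48 VAR.
Step 10 — Apparent power: |S| = 24.14 VA.
Step 11 — Power factor: PF = P/|S| = 0.6434 (lagging).

(a) P = 15.53 W  (b) Q = 18.48 VAR  (c) S = 24.14 VA  (d) PF = 0.6434 (lagging)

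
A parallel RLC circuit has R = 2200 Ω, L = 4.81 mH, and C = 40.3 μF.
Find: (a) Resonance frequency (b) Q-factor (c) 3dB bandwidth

Step 1 — Resonance: ω₀ = 1/√(LC) = 1/√(0.00481·4.03e-05) = 2271 rad/s.
Step 2 — f₀ = ω₀/(2π) = 361.5 Hz.
Step 3 — Parallel Q: Q = R/(ω₀L) = 2200/(2271·0.00481) = 201.4.
Step 4 — Bandwidth: Δω = ω₀/Q = 11.28 rad/s; BW = Δω/(2π) = 1.795 Hz.

(a) f₀ = 361.5 Hz  (b) Q = 201.4  (c) BW = 1.795 Hz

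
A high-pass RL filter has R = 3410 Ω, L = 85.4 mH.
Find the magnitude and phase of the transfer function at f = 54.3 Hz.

Step 1 — Angular frequency: ω = 2π·54.3 = 341.2 rad/s.
Step 2 — Transfer function: H(jω) = jωL/(R + jωL).
Step 3 — Numerator jωL = j·29.14; denominator R + jωL = 3410 + j29.14.
Step 4 — H = 7.3e-05 + j0.008544.
Step 5 — Magnitude: |H| = 0.008544 (-41.4 dB); phase: φ = 89.5°.

|H| = 0.008544 (-41.4 dB), φ = 89.5°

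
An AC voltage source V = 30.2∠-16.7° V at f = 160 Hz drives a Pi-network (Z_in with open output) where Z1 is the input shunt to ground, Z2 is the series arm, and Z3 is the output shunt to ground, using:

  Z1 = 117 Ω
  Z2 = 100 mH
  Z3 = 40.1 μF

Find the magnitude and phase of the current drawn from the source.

Step 1 — Angular frequency: ω = 2π·f = 2π·160 = 1005 rad/s.
Step 2 — Component impedances:
  Z1: Z = R = 117 Ω
  Z2: Z = jωL = j·1005·0.1 = 0 + j100.5 Ω
  Z3: Z = 1/(jωC) = -j/(ω·C) = 0 - j24.81 Ω
Step 3 — With open output, the series arm Z2 and the output shunt Z3 appear in series to ground: Z2 + Z3 = 0 + j75.73 Ω.
Step 4 — Parallel with input shunt Z1: Z_in = Z1 || (Z2 + Z3) = 34.54 + j53.37 Ω = 63.57∠57.1° Ω.
Step 5 — Source phasor: V = 30.2∠-16.7° V = 28.93 - j8.678 V.
Step 6 — Ohm's law: I = V / Z_total = (28.93 - j8.678) / (34.54 + j53.37) = 0.1326 - j0.4562 A.
Step 7 — Convert to polar: |I| = 0.4751 A, ∠I = -73.8°.

I = 0.4751∠-73.8° A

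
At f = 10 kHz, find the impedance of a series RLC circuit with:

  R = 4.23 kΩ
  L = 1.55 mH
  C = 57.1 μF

Step 1 — Angular frequency: ω = 2π·f = 2π·1e+04 = 6.283e+04 rad/s.
Step 2 — Component impedances:
  R: Z = R = 4230 Ω
  L: Z = jωL = j·6.283e+04·0.00155 = 0 + j97.39 Ω
  C: Z = 1/(jωC) = -j/(ω·C) = 0 - j0.2787 Ω
Step 3 — Series combination: Z_total = R + L + C = 4230 + j97.11 Ω = 4231∠1.3° Ω.

Z = 4230 + j97.11 Ω = 4231∠1.3° Ω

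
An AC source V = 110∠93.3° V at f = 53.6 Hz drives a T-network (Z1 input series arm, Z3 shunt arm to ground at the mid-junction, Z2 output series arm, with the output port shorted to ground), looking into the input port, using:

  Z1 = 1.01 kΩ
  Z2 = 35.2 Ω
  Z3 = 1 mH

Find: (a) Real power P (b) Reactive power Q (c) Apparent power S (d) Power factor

Step 1 — Angular frequency: ω = 2π·f = 2π·53.6 = 336.8 rad/s.
Step 2 — Component impedances:
  Z1: Z = R = 1010 Ω
  Z2: Z = R = 35.2 Ω
  Z3: Z = jωL = j·336.8·0.001 = 0 + j0.3368 Ω
Step 3 — With the output port shorted to ground, the output series arm Z2 runs from the junction to ground; the shunt arm Z3 also runs from the junction to ground. They appear in parallel: Z3 || Z2 = 0.003222 + j0.3367 Ω.
Step 4 — Series with input arm Z1: Z_in = Z1 + (Z3 || Z2) = 1010 + j0.3367 Ω = 1010∠0.0° Ω.
Step 5 — Source phasor: V = 110∠93.3° V = -6.332 + j109.8 V.
Step 6 — Current: I = V / Z = -0.006233 + j0.1087 A = 0.1089∠93.3° A.
Step 7 — Complex power: S = V·I* = 11.98 + j0.003994 VA.
Step 8 — Real power: P = Re(S) = 11.98 W.
Step 9 — Reactive power: Q = Im(S) = 0.003994 VAR.
Step 10 — Apparent power: |S| = 11.98 VA.
Step 11 — Power factor: PF = P/|S| = 1 (lagging).

(a) P = 11.98 W  (b) Q = 0.003994 VAR  (c) S = 11.98 VA  (d) PF = 1 (lagging)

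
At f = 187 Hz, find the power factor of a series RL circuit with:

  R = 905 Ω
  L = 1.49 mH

Step 1 — Angular frequency: ω = 2π·f = 2π·187 = 1175 rad/s.
Step 2 — Component impedances:
  R: Z = R = 905 Ω
  L: Z = jωL = j·1175·0.00149 = 0 + j1.751 Ω
Step 3 — Series combination: Z_total = R + L = 905 + j1.751 Ω = 905∠0.1° Ω.
Step 4 — Power factor: PF = cos(φ) = Re(Z)/|Z| = 905/905 = 1.
Step 5 — Type: Im(Z) = 1.751 ⇒ lagging (phase φ = 0.1°).

PF = 1 (lagging, φ = 0.1°)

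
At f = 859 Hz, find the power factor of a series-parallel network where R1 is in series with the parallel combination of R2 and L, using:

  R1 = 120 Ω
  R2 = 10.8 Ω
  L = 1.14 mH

Step 1 — Angular frequency: ω = 2π·f = 2π·859 = 5397 rad/s.
Step 2 — Component impedances:
  R1: Z = R = 120 Ω
  R2: Z = R = 10.8 Ω
  L: Z = jωL = j·5397·0.00114 = 0 + j6.153 Ω
Step 3 — Parallel branch: R2 || L = 1/(1/R2 + 1/L) = 2.646 + j4.645 Ω.
Step 4 — Series with R1: Z_total = R1 + (R2 || L) = 122.6 + j4.645 Ω = 122.7∠2.2° Ω.
Step 5 — Power factor: PF = cos(φ) = Re(Z)/|Z| = 122.65/122.73 = 0.9993.
Step 6 — Type: Im(Z) = 4.645 ⇒ lagging (phase φ = 2.2°).

PF = 0.9993 (lagging, φ = 2.2°)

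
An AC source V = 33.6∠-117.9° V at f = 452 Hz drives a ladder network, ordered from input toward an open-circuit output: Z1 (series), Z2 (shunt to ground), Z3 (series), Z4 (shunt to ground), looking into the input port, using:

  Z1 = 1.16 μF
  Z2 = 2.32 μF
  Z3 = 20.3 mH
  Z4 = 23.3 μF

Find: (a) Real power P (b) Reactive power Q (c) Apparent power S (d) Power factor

Step 1 — Angular frequency: ω = 2π·f = 2π·452 = 2840 rad/s.
Step 2 — Component impedances:
  Z1: Z = 1/(jωC) = -j/(ω·C) = 0 - j303.5 Ω
  Z2: Z = 1/(jωC) = -j/(ω·C) = 0 - j151.8 Ω
  Z3: Z = jωL = j·2840·0.0203 = 0 + j57.65 Ω
  Z4: Z = 1/(jωC) = -j/(ω·C) = 0 - j15.11 Ω
Step 3 — Ladder network (open output): work backward from the far end, alternating series and parallel combinations. Z_in = 0 - j244.4 Ω = 244.4∠-90.0° Ω.
Step 4 — Source phasor: V = 33.6∠-117.9° V = -15.72 - j29.69 V.
Step 5 — Current: I = V / Z = 0.1215 - j0.06432 A = 0.1375∠-27.9° A.
Step 6 — Complex power: S = V·I* = 0 - j4.619 VA.
Step 7 — Real power: P = Re(S) = 0 W.
Step 8 — Reactive power: Q = Im(S) = -4.619 VAR.
Step 9 — Apparent power: |S| = 4.619 VA.
Step 10 — Power factor: PF = P/|S| = 0 (leading).

(a) P = 0 W  (b) Q = -4.619 VAR  (c) S = 4.619 VA  (d) PF = 0 (leading)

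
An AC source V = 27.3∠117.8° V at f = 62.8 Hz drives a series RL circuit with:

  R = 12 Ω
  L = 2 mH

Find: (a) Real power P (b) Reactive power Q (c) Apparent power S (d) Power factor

Step 1 — Angular frequency: ω = 2π·f = 2π·62.8 = 394.6 rad/s.
Step 2 — Component impedances:
  R: Z = R = 12 Ω
  L: Z = jωL = j·394.6·0.002 = 0 + j0.7892 Ω
Step 3 — Series combination: Z_total = R + L = 12 + j0.7892 Ω = 12.03∠3.8° Ω.
Step 4 — Source phasor: V = 27.3∠117.8° V = -12.73 + j24.15 V.
Step 5 — Current: I = V / Z = -0.9247 + j2.073 A = 2.27∠114.0° A.
Step 6 — Complex power: S = V·I* = 61.84 + j4.067 VA.
Step 7 — Real power: P = Re(S) = 61.84 W.
Step 8 — Reactive power: Q = Im(S) = 4.067 VAR.
Step 9 — Apparent power: |S| = 61.97 VA.
Step 10 — Power factor: PF = P/|S| = 0.9978 (lagging).

(a) P = 61.84 W  (b) Q = 4.067 VAR  (c) S = 61.97 VA  (d) PF = 0.9978 (lagging)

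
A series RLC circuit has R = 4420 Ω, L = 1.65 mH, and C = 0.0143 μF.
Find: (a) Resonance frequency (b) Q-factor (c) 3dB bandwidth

Step 1 — Resonance: ω₀ = 1/√(LC) = 1/√(0.00165·1.43e-08) = 2.059e+05 rad/s.
Step 2 — f₀ = ω₀/(2π) = 3.276e+04 Hz.
Step 3 — Series Q: Q = ω₀L/R = 2.059e+05·0.00165/4420 = 0.07685.
Step 4 — Bandwidth: Δω = ω₀/Q = 2.679e+06 rad/s; BW = Δω/(2π) = 4.263e+05 Hz.

(a) f₀ = 3.276e+04 Hz  (b) Q = 0.07685  (c) BW = 4.263e+05 Hz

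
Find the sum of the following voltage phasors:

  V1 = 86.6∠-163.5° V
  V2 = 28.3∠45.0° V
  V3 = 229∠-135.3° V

Step 1 — Convert each phasor to rectangular form:
  V1 = 86.6·(cos(-163.5°) + j·sin(-163.5°)) = -83.03 - j24.6 V
  V2 = 28.3·(cos(45.0°) + j·sin(45.0°)) = 20.01 + j20.01 V
  V3 = 229·(cos(-135.3°) + j·sin(-135.3°)) = -162.8 - j161.1 V
Step 2 — Sum components: V_total = -225.8 - j165.7 V.
Step 3 — Convert to polar: |V_total| = 280 V, ∠V_total = -143.7°.

V_total = 280∠-143.7° V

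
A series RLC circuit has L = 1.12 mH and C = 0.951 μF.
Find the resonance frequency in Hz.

Step 1 — Resonance condition Im(Z)=0 gives ω₀ = 1/√(LC).
Step 2 — ω₀ = 1/√(0.00112·9.51e-07) = 3.064e+04 rad/s.
Step 3 — f₀ = ω₀/(2π) = 4877 Hz.

f₀ = 4877 Hz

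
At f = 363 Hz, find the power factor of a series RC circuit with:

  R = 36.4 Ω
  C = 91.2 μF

Step 1 — Angular frequency: ω = 2π·f = 2π·363 = 2281 rad/s.
Step 2 — Component impedances:
  R: Z = R = 36.4 Ω
  C: Z = 1/(jωC) = -j/(ω·C) = 0 - j4.807 Ω
Step 3 — Series combination: Z_total = R + C = 36.4 - j4.807 Ω = 36.72∠-7.5° Ω.
Step 4 — Power factor: PF = cos(φ) = Re(Z)/|Z| = 36.4/36.716 = 0.9914.
Step 5 — Type: Im(Z) = -4.807 ⇒ leading (phase φ = -7.5°).

PF = 0.9914 (leading, φ = -7.5°)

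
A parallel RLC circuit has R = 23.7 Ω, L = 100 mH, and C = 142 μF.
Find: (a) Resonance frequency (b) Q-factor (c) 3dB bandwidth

Step 1 — Resonance: ω₀ = 1/√(LC) = 1/√(0.1·0.000142) = 265.4 rad/s.
Step 2 — f₀ = ω₀/(2π) = 42.24 Hz.
Step 3 — Parallel Q: Q = R/(ω₀L) = 23.7/(265.4·0.1) = 0.8931.
Step 4 — Bandwidth: Δω = ω₀/Q = 297.1 rad/s; BW = Δω/(2π) = 47.29 Hz.

(a) f₀ = 42.24 Hz  (b) Q = 0.8931  (c) BW = 47.29 Hz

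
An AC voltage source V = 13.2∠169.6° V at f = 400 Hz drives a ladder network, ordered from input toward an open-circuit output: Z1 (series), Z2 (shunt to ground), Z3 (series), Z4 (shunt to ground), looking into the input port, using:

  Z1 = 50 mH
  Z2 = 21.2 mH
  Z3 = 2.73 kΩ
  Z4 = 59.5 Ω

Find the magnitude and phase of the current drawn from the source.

Step 1 — Angular frequency: ω = 2π·f = 2π·400 = 2513 rad/s.
Step 2 — Component impedances:
  Z1: Z = jωL = j·2513·0.05 = 0 + j125.7 Ω
  Z2: Z = jωL = j·2513·0.0212 = 0 + j53.28 Ω
  Z3: Z = R = 2730 Ω
  Z4: Z = R = 59.5 Ω
Step 3 — Ladder network (open output): work backward from the far end, alternating series and parallel combinations. Z_in = 1.017 + j178.9 Ω = 178.9∠89.7° Ω.
Step 4 — Source phasor: V = 13.2∠169.6° V = -12.98 + j2.383 V.
Step 5 — Ohm's law: I = V / Z_total = (-12.98 + j2.383) / (1.017 + j178.9) = 0.0129 + j0.07264 A.
Step 6 — Convert to polar: |I| = 0.07377 A, ∠I = 79.9°.

I = 0.07377∠79.9° A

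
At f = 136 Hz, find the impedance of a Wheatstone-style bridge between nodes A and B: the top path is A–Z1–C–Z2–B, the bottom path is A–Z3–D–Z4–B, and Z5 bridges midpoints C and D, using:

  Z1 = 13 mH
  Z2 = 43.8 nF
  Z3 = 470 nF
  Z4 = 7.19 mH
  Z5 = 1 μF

Step 1 — Angular frequency: ω = 2π·f = 2π·136 = 854.5 rad/s.
Step 2 — Component impedances:
  Z1: Z = jωL = j·854.5·0.013 = 0 + j11.11 Ω
  Z2: Z = 1/(jωC) = -j/(ω·C) = 0 - j2.672e+04 Ω
  Z3: Z = 1/(jωC) = -j/(ω·C) = 0 - j2490 Ω
  Z4: Z = jωL = j·854.5·0.00719 = 0 + j6.144 Ω
  Z5: Z = 1/(jωC) = -j/(ω·C) = 0 - j1170 Ω
Step 3 — Bridge requires nodal analysis (the Z5 bridge couples midpoints C and D, so the two paths cannot be reduced to a simple series/parallel combination). Setting node B to ground and injecting 1 A at node A, the 3-node admittance system at A, C, D solves to V_A = Z_AB = 0 - j762 Ω = 762∠-90.0° Ω.

Z = 0 - j762 Ω = 762∠-90.0° Ω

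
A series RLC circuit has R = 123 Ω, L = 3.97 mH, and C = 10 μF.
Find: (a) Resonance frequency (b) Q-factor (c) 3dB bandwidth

Step 1 — Resonance: ω₀ = 1/√(LC) = 1/√(0.00397·1e-05) = 5019 rad/s.
Step 2 — f₀ = ω₀/(2π) = 798.8 Hz.
Step 3 — Series Q: Q = ω₀L/R = 5019·0.00397/123 = 0.162.
Step 4 — Bandwidth: Δω = ω₀/Q = 3.098e+04 rad/s; BW = Δω/(2π) = 4931 Hz.

(a) f₀ = 798.8 Hz  (b) Q = 0.162  (c) BW = 4931 Hz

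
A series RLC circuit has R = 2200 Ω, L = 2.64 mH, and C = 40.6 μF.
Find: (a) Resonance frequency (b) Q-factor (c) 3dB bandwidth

Step 1 — Resonance: ω₀ = 1/√(LC) = 1/√(0.00264·4.06e-05) = 3054 rad/s.
Step 2 — f₀ = ω₀/(2π) = 486.1 Hz.
Step 3 — Series Q: Q = ω₀L/R = 3054·0.00264/2200 = 0.003665.
Step 4 — Bandwidth: Δω = ω₀/Q = 8.333e+05 rad/s; BW = Δω/(2π) = 1.326e+05 Hz.

(a) f₀ = 486.1 Hz  (b) Q = 0.003665  (c) BW = 1.326e+05 Hz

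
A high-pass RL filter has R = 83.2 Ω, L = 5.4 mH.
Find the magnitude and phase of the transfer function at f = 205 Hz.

Step 1 — Angular frequency: ω = 2π·205 = 1288 rad/s.
Step 2 — Transfer function: H(jω) = jωL/(R + jωL).
Step 3 — Numerator jωL = j·6.955; denominator R + jωL = 83.2 + j6.955.
Step 4 — H = 0.00694 + j0.08302.
Step 5 — Magnitude: |H| = 0.08331 (-21.6 dB); phase: φ = 85.2°.

|H| = 0.08331 (-21.6 dB), φ = 85.2°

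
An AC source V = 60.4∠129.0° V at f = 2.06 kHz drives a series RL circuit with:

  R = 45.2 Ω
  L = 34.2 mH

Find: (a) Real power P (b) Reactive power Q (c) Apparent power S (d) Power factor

Step 1 — Angular frequency: ω = 2π·f = 2π·2060 = 1.294e+04 rad/s.
Step 2 — Component impedances:
  R: Z = R = 45.2 Ω
  L: Z = jωL = j·1.294e+04·0.0342 = 0 + j442.7 Ω
Step 3 — Series combination: Z_total = R + L = 45.2 + j442.7 Ω = 445∠84.2° Ω.
Step 4 — Source phasor: V = 60.4∠129.0° V = -38.01 + j46.94 V.
Step 5 — Current: I = V / Z = 0.09627 + j0.0957 A = 0.1357∠44.8° A.
Step 6 — Complex power: S = V·I* = 0.8328 + j8.156 VA.
Step 7 — Real power: P = Re(S) = 0.8328 W.
Step 8 — Reactive power: Q = Im(S) = 8.156 VAR.
Step 9 — Apparent power: |S| = 8.199 VA.
Step 10 — Power factor: PF = P/|S| = 0.1016 (lagging).

(a) P = 0.8328 W  (b) Q = 8.156 VAR  (c) S = 8.199 VA  (d) PF = 0.1016 (lagging)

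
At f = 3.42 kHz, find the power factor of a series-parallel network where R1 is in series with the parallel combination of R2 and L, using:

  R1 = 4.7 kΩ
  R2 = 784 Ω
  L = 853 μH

Step 1 — Angular frequency: ω = 2π·f = 2π·3420 = 2.149e+04 rad/s.
Step 2 — Component impedances:
  R1: Z = R = 4700 Ω
  R2: Z = R = 784 Ω
  L: Z = jωL = j·2.149e+04·0.000853 = 0 + j18.33 Ω
Step 3 — Parallel branch: R2 || L = 1/(1/R2 + 1/L) = 0.4283 + j18.32 Ω.
Step 4 — Series with R1: Z_total = R1 + (R2 || L) = 4700 + j18.32 Ω = 4700∠0.2° Ω.
Step 5 — Power factor: PF = cos(φ) = Re(Z)/|Z| = 4700/4700 = 1.
Step 6 — Type: Im(Z) = 18.32 ⇒ lagging (phase φ = 0.2°).

PF = 1 (lagging, φ = 0.2°)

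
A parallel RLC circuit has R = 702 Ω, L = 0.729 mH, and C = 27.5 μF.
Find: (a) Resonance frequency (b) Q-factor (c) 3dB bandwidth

Step 1 — Resonance: ω₀ = 1/√(LC) = 1/√(0.000729·2.75e-05) = 7063 rad/s.
Step 2 — f₀ = ω₀/(2π) = 1124 Hz.
Step 3 — Parallel Q: Q = R/(ω₀L) = 702/(7063·0.000729) = 136.3.
Step 4 — Bandwidth: Δω = ω₀/Q = 51.8 rad/s; BW = Δω/(2π) = 8.244 Hz.

(a) f₀ = 1124 Hz  (b) Q = 136.3  (c) BW = 8.244 Hz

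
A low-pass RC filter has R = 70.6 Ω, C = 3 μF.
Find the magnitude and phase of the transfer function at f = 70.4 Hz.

Step 1 — Angular frequency: ω = 2π·70.4 = 442.3 rad/s.
Step 2 — Transfer function: H(jω) = 1/(1 + jωRC).
Step 3 — Denominator: 1 + jωRC = 1 + j·442.3·70.6·3e-06 = 1 + j0.09369.
Step 4 — H = 0.9913 - j0.09287.
Step 5 — Magnitude: |H| = 0.9956 (-0.0 dB); phase: φ = -5.4°.

|H| = 0.9956 (-0.0 dB), φ = -5.4°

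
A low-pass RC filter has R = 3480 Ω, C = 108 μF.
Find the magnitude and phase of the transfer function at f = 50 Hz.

Step 1 — Angular frequency: ω = 2π·50 = 314.2 rad/s.
Step 2 — Transfer function: H(jω) = 1/(1 + jωRC).
Step 3 — Denominator: 1 + jωRC = 1 + j·314.2·3480·0.000108 = 1 + j118.1.
Step 4 — H = 7.172e-05 - j0.008469.
Step 5 — Magnitude: |H| = 0.008469 (-41.4 dB); phase: φ = -89.5°.

|H| = 0.008469 (-41.4 dB), φ = -89.5°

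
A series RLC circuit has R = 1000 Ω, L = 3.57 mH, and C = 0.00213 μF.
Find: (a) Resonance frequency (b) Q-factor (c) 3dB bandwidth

Step 1 — Resonance: ω₀ = 1/√(LC) = 1/√(0.00357·2.13e-09) = 3.626e+05 rad/s.
Step 2 — f₀ = ω₀/(2π) = 5.772e+04 Hz.
Step 3 — Series Q: Q = ω₀L/R = 3.626e+05·0.00357/1000 = 1.295.
Step 4 — Bandwidth: Δω = ω₀/Q = 2.801e+05 rad/s; BW = Δω/(2π) = 4.458e+04 Hz.

(a) f₀ = 5.772e+04 Hz  (b) Q = 1.295  (c) BW = 4.458e+04 Hz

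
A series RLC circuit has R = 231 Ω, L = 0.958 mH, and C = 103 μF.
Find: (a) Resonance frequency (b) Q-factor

Step 1 — Resonance condition Im(Z)=0 gives ω₀ = 1/√(LC).
Step 2 — ω₀ = 1/√(0.000958·0.000103) = 3183 rad/s.
Step 3 — f₀ = ω₀/(2π) = 506.7 Hz.
Step 4 — Series Q: Q = ω₀L/R = 3183·0.000958/231 = 0.0132.

(a) f₀ = 506.7 Hz  (b) Q = 0.0132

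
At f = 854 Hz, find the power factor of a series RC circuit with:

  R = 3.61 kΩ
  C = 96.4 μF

Step 1 — Angular frequency: ω = 2π·f = 2π·854 = 5366 rad/s.
Step 2 — Component impedances:
  R: Z = R = 3610 Ω
  C: Z = 1/(jωC) = -j/(ω·C) = 0 - j1.933 Ω
Step 3 — Series combination: Z_total = R + C = 3610 - j1.933 Ω = 3610∠-0.0° Ω.
Step 4 — Power factor: PF = cos(φ) = Re(Z)/|Z| = 3610/3610 = 1.
Step 5 — Type: Im(Z) = -1.933 ⇒ leading (phase φ = -0.0°).

PF = 1 (leading, φ = -0.0°)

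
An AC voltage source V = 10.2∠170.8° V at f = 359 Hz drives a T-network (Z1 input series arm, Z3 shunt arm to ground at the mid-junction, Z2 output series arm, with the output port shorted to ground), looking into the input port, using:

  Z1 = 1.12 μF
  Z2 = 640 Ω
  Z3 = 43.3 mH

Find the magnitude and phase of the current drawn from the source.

Step 1 — Angular frequency: ω = 2π·f = 2π·359 = 2256 rad/s.
Step 2 — Component impedances:
  Z1: Z = 1/(jωC) = -j/(ω·C) = 0 - j395.8 Ω
  Z2: Z = R = 640 Ω
  Z3: Z = jωL = j·2256·0.0433 = 0 + j97.67 Ω
Step 3 — With the output port shorted to ground, the output series arm Z2 runs from the junction to ground; the shunt arm Z3 also runs from the junction to ground. They appear in parallel: Z3 || Z2 = 14.57 + j95.45 Ω.
Step 4 — Series with input arm Z1: Z_in = Z1 + (Z3 || Z2) = 14.57 - j300.4 Ω = 300.7∠-87.2° Ω.
Step 5 — Source phasor: V = 10.2∠170.8° V = -10.07 + j1.631 V.
Step 6 — Ohm's law: I = V / Z_total = (-10.07 + j1.631) / (14.57 - j300.4) = -0.007038 - j0.03318 A.
Step 7 — Convert to polar: |I| = 0.03392 A, ∠I = -102.0°.

I = 0.03392∠-102.0° A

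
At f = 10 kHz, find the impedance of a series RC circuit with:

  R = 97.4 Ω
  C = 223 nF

Step 1 — Angular frequency: ω = 2π·f = 2π·1e+04 = 6.283e+04 rad/s.
Step 2 — Component impedances:
  R: Z = R = 97.4 Ω
  C: Z = 1/(jωC) = -j/(ω·C) = 0 - j71.37 Ω
Step 3 — Series combination: Z_total = R + C = 97.4 - j71.37 Ω = 120.7∠-36.2° Ω.

Z = 97.4 - j71.37 Ω = 120.7∠-36.2° Ω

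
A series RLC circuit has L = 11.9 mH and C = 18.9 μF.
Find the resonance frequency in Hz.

Step 1 — Resonance condition Im(Z)=0 gives ω₀ = 1/√(LC).
Step 2 — ω₀ = 1/√(0.0119·1.89e-05) = 2109 rad/s.
Step 3 — f₀ = ω₀/(2π) = 335.6 Hz.

f₀ = 335.6 Hz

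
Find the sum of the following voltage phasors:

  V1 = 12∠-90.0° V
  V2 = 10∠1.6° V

Step 1 — Convert each phasor to rectangular form:
  V1 = 12·(cos(-90.0°) + j·sin(-90.0°)) = 0 - j12 V
  V2 = 10·(cos(1.6°) + j·sin(1.6°)) = 9.996 + j0.2792 V
Step 2 — Sum components: V_total = 9.996 - j11.72 V.
Step 3 — Convert to polar: |V_total| = 15.4 V, ∠V_total = -49.5°.

V_total = 15.4∠-49.5° V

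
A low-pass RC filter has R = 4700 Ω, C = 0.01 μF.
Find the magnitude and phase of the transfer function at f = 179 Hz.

Step 1 — Angular frequency: ω = 2π·179 = 1125 rad/s.
Step 2 — Transfer function: H(jω) = 1/(1 + jωRC).
Step 3 — Denominator: 1 + jωRC = 1 + j·1125·4700·1e-08 = 1 + j0.05286.
Step 4 — H = 0.9972 - j0.05271.
Step 5 — Magnitude: |H| = 0.9986 (-0.0 dB); phase: φ = -3.0°.

|H| = 0.9986 (-0.0 dB), φ = -3.0°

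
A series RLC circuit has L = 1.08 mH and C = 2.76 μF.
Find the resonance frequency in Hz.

Step 1 — Resonance condition Im(Z)=0 gives ω₀ = 1/√(LC).
Step 2 — ω₀ = 1/√(0.00108·2.76e-06) = 1.832e+04 rad/s.
Step 3 — f₀ = ω₀/(2π) = 2915 Hz.

f₀ = 2915 Hz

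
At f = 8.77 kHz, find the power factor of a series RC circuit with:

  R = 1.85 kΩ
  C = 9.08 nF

Step 1 — Angular frequency: ω = 2π·f = 2π·8770 = 5.51e+04 rad/s.
Step 2 — Component impedances:
  R: Z = R = 1850 Ω
  C: Z = 1/(jωC) = -j/(ω·C) = 0 - j1999 Ω
Step 3 — Series combination: Z_total = R + C = 1850 - j1999 Ω = 2723∠-47.2° Ω.
Step 4 — Power factor: PF = cos(φ) = Re(Z)/|Z| = 1850/2723.4 = 0.6793.
Step 5 — Type: Im(Z) = -1999 ⇒ leading (phase φ = -47.2°).

PF = 0.6793 (leading, φ = -47.2°)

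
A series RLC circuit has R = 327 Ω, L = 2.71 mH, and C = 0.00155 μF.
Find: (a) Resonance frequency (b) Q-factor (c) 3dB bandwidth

Step 1 — Resonance condition Im(Z)=0 gives ω₀ = 1/√(LC).
Step 2 — ω₀ = 1/√(0.00271·1.55e-09) = 4.879e+05 rad/s.
Step 3 — f₀ = ω₀/(2π) = 7.766e+04 Hz.
Step 4 — Series Q: Q = ω₀L/R = 4.879e+05·0.00271/327 = 4.044.
Step 5 — 3dB bandwidth: Δω = ω₀/Q = 1.207e+05 rad/s; BW = Δω/(2π) = 1.92e+04 Hz.

(a) f₀ = 7.766e+04 Hz  (b) Q = 4.044  (c) BW = 1.92e+04 Hz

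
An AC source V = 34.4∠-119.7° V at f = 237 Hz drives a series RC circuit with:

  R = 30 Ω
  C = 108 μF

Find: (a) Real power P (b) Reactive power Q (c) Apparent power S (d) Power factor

Step 1 — Angular frequency: ω = 2π·f = 2π·237 = 1489 rad/s.
Step 2 — Component impedances:
  R: Z = R = 30 Ω
  C: Z = 1/(jωC) = -j/(ω·C) = 0 - j6.218 Ω
Step 3 — Series combination: Z_total = R + C = 30 - j6.218 Ω = 30.64∠-11.7° Ω.
Step 4 — Source phasor: V = 34.4∠-119.7° V = -17.04 - j29.88 V.
Step 5 — Current: I = V / Z = -0.3468 - j1.068 A = 1.123∠-108.0° A.
Step 6 — Complex power: S = V·I* = 37.82 - j7.839 VA.
Step 7 — Real power: P = Re(S) = 37.82 W.
Step 8 — Reactive power: Q = Im(S) = -7.839 VAR.
Step 9 — Apparent power: |S| = 38.62 VA.
Step 10 — Power factor: PF = P/|S| = 0.9792 (leading).

(a) P = 37.82 W  (b) Q = -7.839 VAR  (c) S = 38.62 VA  (d) PF = 0.9792 (leading)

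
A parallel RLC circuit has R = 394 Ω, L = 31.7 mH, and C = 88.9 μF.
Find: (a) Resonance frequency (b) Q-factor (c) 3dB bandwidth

Step 1 — Resonance: ω₀ = 1/√(LC) = 1/√(0.0317·8.89e-05) = 595.7 rad/s.
Step 2 — f₀ = ω₀/(2π) = 94.81 Hz.
Step 3 — Parallel Q: Q = R/(ω₀L) = 394/(595.7·0.0317) = 20.86.
Step 4 — Bandwidth: Δω = ω₀/Q = 28.55 rad/s; BW = Δω/(2π) = 4.544 Hz.

(a) f₀ = 94.81 Hz  (b) Q = 20.86  (c) BW = 4.544 Hz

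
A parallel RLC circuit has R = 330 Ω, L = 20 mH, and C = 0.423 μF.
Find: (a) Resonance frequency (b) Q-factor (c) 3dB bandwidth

Step 1 — Resonance: ω₀ = 1/√(LC) = 1/√(0.02·4.23e-07) = 1.087e+04 rad/s.
Step 2 — f₀ = ω₀/(2π) = 1730 Hz.
Step 3 — Parallel Q: Q = R/(ω₀L) = 330/(1.087e+04·0.02) = 1.518.
Step 4 — Bandwidth: Δω = ω₀/Q = 7164 rad/s; BW = Δω/(2π) = 1140 Hz.

(a) f₀ = 1730 Hz  (b) Q = 1.518  (c) BW = 1140 Hz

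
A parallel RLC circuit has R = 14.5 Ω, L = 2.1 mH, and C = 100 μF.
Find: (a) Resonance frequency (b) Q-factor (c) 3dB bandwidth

Step 1 — Resonance: ω₀ = 1/√(LC) = 1/√(0.0021·0.0001) = 2182 rad/s.
Step 2 — f₀ = ω₀/(2π) = 347.3 Hz.
Step 3 — Parallel Q: Q = R/(ω₀L) = 14.5/(2182·0.0021) = 3.164.
Step 4 — Bandwidth: Δω = ω₀/Q = 689.7 rad/s; BW = Δω/(2π) = 109.8 Hz.

(a) f₀ = 347.3 Hz  (b) Q = 3.164  (c) BW = 109.8 Hz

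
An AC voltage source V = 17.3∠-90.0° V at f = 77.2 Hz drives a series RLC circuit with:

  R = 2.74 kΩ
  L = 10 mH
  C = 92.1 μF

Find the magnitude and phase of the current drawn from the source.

Step 1 — Angular frequency: ω = 2π·f = 2π·77.2 = 485.1 rad/s.
Step 2 — Component impedances:
  R: Z = R = 2740 Ω
  L: Z = jωL = j·485.1·0.01 = 0 + j4.851 Ω
  C: Z = 1/(jωC) = -j/(ω·C) = 0 - j22.38 Ω
Step 3 — Series combination: Z_total = R + L + C = 2740 - j17.53 Ω = 2740∠-0.4° Ω.
Step 4 — Source phasor: V = 17.3∠-90.0° V = 0 - j17.3 V.
Step 5 — Ohm's law: I = V / Z_total = (0 - j17.3) / (2740 - j17.53) = 4.04e-05 - j0.006314 A.
Step 6 — Convert to polar: |I| = 0.006314 A, ∠I = -89.6°.

I = 0.006314∠-89.6° A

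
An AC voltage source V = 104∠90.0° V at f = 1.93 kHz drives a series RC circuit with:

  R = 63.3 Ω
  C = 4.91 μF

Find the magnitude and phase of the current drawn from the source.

Step 1 — Angular frequency: ω = 2π·f = 2π·1930 = 1.213e+04 rad/s.
Step 2 — Component impedances:
  R: Z = R = 63.3 Ω
  C: Z = 1/(jωC) = -j/(ω·C) = 0 - j16.8 Ω
Step 3 — Series combination: Z_total = R + C = 63.3 - j16.8 Ω = 65.49∠-14.9° Ω.
Step 4 — Source phasor: V = 104∠90.0° V = 0 + j104 V.
Step 5 — Ohm's law: I = V / Z_total = (0 + j104) / (63.3 - j16.8) = -0.4073 + j1.535 A.
Step 6 — Convert to polar: |I| = 1.588 A, ∠I = 104.9°.

I = 1.588∠104.9° A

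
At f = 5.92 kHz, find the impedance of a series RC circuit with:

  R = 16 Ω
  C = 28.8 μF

Step 1 — Angular frequency: ω = 2π·f = 2π·5920 = 3.72e+04 rad/s.
Step 2 — Component impedances:
  R: Z = R = 16 Ω
  C: Z = 1/(jωC) = -j/(ω·C) = 0 - j0.9335 Ω
Step 3 — Series combination: Z_total = R + C = 16 - j0.9335 Ω = 16.03∠-3.3° Ω.

Z = 16 - j0.9335 Ω = 16.03∠-3.3° Ω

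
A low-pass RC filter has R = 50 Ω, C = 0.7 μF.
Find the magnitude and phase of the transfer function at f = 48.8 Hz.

Step 1 — Angular frequency: ω = 2π·48.8 = 306.6 rad/s.
Step 2 — Transfer function: H(jω) = 1/(1 + jωRC).
Step 3 — Denominator: 1 + jωRC = 1 + j·306.6·50·7e-07 = 1 + j0.01073.
Step 4 — H = 0.9999 - j0.01073.
Step 5 — Magnitude: |H| = 0.9999 (-0.0 dB); phase: φ = -0.6°.

|H| = 0.9999 (-0.0 dB), φ = -0.6°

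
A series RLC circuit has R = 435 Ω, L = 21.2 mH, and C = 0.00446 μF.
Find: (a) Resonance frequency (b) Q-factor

Step 1 — Resonance condition Im(Z)=0 gives ω₀ = 1/√(LC).
Step 2 — ω₀ = 1/√(0.0212·4.46e-09) = 1.028e+05 rad/s.
Step 3 — f₀ = ω₀/(2π) = 1.637e+04 Hz.
Step 4 — Series Q: Q = ω₀L/R = 1.028e+05·0.0212/435 = 5.012.

(a) f₀ = 1.637e+04 Hz  (b) Q = 5.012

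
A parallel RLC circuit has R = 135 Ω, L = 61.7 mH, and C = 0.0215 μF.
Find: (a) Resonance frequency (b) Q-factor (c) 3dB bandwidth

Step 1 — Resonance: ω₀ = 1/√(LC) = 1/√(0.0617·2.15e-08) = 2.746e+04 rad/s.
Step 2 — f₀ = ω₀/(2π) = 4370 Hz.
Step 3 — Parallel Q: Q = R/(ω₀L) = 135/(2.746e+04·0.0617) = 0.07969.
Step 4 — Bandwidth: Δω = ω₀/Q = 3.445e+05 rad/s; BW = Δω/(2π) = 5.483e+04 Hz.

(a) f₀ = 4370 Hz  (b) Q = 0.07969  (c) BW = 5.483e+04 Hz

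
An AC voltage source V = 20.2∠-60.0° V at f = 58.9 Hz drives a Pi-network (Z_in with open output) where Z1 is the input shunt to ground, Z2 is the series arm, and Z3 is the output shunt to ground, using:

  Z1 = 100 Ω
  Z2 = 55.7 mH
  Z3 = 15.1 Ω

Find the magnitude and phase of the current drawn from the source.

Step 1 — Angular frequency: ω = 2π·f = 2π·58.9 = 370.1 rad/s.
Step 2 — Component impedances:
  Z1: Z = R = 100 Ω
  Z2: Z = jωL = j·370.1·0.0557 = 0 + j20.61 Ω
  Z3: Z = R = 15.1 Ω
Step 3 — With open output, the series arm Z2 and the output shunt Z3 appear in series to ground: Z2 + Z3 = 15.1 + j20.61 Ω.
Step 4 — Parallel with input shunt Z1: Z_in = Z1 || (Z2 + Z3) = 15.82 + j15.08 Ω = 21.85∠43.6° Ω.
Step 5 — Source phasor: V = 20.2∠-60.0° V = 10.1 - j17.49 V.
Step 6 — Ohm's law: I = V / Z_total = (10.1 - j17.49) / (15.82 + j15.08) = -0.2177 - j0.8984 A.
Step 7 — Convert to polar: |I| = 0.9244 A, ∠I = -103.6°.

I = 0.9244∠-103.6° A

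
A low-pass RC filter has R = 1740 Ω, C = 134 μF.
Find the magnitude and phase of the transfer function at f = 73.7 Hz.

Step 1 — Angular frequency: ω = 2π·73.7 = 463.1 rad/s.
Step 2 — Transfer function: H(jω) = 1/(1 + jωRC).
Step 3 — Denominator: 1 + jωRC = 1 + j·463.1·1740·0.000134 = 1 + j108.
Step 4 — H = 8.577e-05 - j0.009261.
Step 5 — Magnitude: |H| = 0.009261 (-40.7 dB); phase: φ = -89.5°.

|H| = 0.009261 (-40.7 dB), φ = -89.5°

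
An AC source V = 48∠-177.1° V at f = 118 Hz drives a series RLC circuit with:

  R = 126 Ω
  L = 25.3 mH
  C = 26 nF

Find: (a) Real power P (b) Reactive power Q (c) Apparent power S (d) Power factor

Step 1 — Angular frequency: ω = 2π·f = 2π·118 = 741.4 rad/s.
Step 2 — Component impedances:
  R: Z = R = 126 Ω
  L: Z = jωL = j·741.4·0.0253 = 0 + j18.76 Ω
  C: Z = 1/(jωC) = -j/(ω·C) = 0 - j5.188e+04 Ω
Step 3 — Series combination: Z_total = R + L + C = 126 - j5.186e+04 Ω = 5.186e+04∠-89.9° Ω.
Step 4 — Source phasor: V = 48∠-177.1° V = -47.94 - j2.428 V.
Step 5 — Current: I = V / Z = 4.458e-05 - j0.0009245 A = 0.0009256∠-87.2° A.
Step 6 — Complex power: S = V·I* = 0.000108 - j0.04443 VA.
Step 7 — Real power: P = Re(S) = 0.000108 W.
Step 8 — Reactive power: Q = Im(S) = -0.04443 VAR.
Step 9 — Apparent power: |S| = 0.04443 VA.
Step 10 — Power factor: PF = P/|S| = 0.00243 (leading).

(a) P = 0.000108 W  (b) Q = -0.04443 VAR  (c) S = 0.04443 VA  (d) PF = 0.00243 (leading)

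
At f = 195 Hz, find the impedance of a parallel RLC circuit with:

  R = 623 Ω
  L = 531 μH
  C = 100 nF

Step 1 — Angular frequency: ω = 2π·f = 2π·195 = 1225 rad/s.
Step 2 — Component impedances:
  R: Z = R = 623 Ω
  L: Z = jωL = j·1225·0.000531 = 0 + j0.6506 Ω
  C: Z = 1/(jωC) = -j/(ω·C) = 0 - j8162 Ω
Step 3 — Parallel combination: 1/Z_total = 1/R + 1/L + 1/C; Z_total = 0.0006795 + j0.6506 Ω = 0.6506∠89.9° Ω.

Z = 0.0006795 + j0.6506 Ω = 0.6506∠89.9° Ω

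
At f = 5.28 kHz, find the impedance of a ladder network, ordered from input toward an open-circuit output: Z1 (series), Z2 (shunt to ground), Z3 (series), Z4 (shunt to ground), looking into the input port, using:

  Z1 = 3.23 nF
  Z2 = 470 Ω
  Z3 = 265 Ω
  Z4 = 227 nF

Step 1 — Angular frequency: ω = 2π·f = 2π·5280 = 3.318e+04 rad/s.
Step 2 — Component impedances:
  Z1: Z = 1/(jωC) = -j/(ω·C) = 0 - j9332 Ω
  Z2: Z = R = 470 Ω
  Z3: Z = R = 265 Ω
  Z4: Z = 1/(jωC) = -j/(ω·C) = 0 - j132.8 Ω
Step 3 — Ladder network (open output): work backward from the far end, alternating series and parallel combinations. Z_in = 179 - j9385 Ω = 9386∠-88.9° Ω.

Z = 179 - j9385 Ω = 9386∠-88.9° Ω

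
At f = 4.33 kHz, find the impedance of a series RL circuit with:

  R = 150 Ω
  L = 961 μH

Step 1 — Angular frequency: ω = 2π·f = 2π·4330 = 2.721e+04 rad/s.
Step 2 — Component impedances:
  R: Z = R = 150 Ω
  L: Z = jωL = j·2.721e+04·0.000961 = 0 + j26.15 Ω
Step 3 — Series combination: Z_total = R + L = 150 + j26.15 Ω = 152.3∠9.9° Ω.

Z = 150 + j26.15 Ω = 152.3∠9.9° Ω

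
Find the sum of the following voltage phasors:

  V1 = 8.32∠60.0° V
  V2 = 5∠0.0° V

Step 1 — Convert each phasor to rectangular form:
  V1 = 8.32·(cos(60.0°) + j·sin(60.0°)) = 4.16 + j7.205 V
  V2 = 5·(cos(0.0°) + j·sin(0.0°)) = 5 V
Step 2 — Sum components: V_total = 9.16 + j7.205 V.
Step 3 — Convert to polar: |V_total| = 11.65 V, ∠V_total = 38.2°.

V_total = 11.65∠38.2° V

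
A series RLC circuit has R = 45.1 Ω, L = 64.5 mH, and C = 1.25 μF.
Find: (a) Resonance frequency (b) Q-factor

Step 1 — Resonance condition Im(Z)=0 gives ω₀ = 1/√(LC).
Step 2 — ω₀ = 1/√(0.0645·1.25e-06) = 3522 rad/s.
Step 3 — f₀ = ω₀/(2π) = 560.5 Hz.
Step 4 — Series Q: Q = ω₀L/R = 3522·0.0645/45.1 = 5.037.

(a) f₀ = 560.5 Hz  (b) Q = 5.037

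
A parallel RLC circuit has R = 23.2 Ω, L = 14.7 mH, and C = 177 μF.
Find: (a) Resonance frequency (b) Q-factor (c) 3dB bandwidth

Step 1 — Resonance: ω₀ = 1/√(LC) = 1/√(0.0147·0.000177) = 619.9 rad/s.
Step 2 — f₀ = ω₀/(2π) = 98.67 Hz.
Step 3 — Parallel Q: Q = R/(ω₀L) = 23.2/(619.9·0.0147) = 2.546.
Step 4 — Bandwidth: Δω = ω₀/Q = 243.5 rad/s; BW = Δω/(2π) = 38.76 Hz.

(a) f₀ = 98.67 Hz  (b) Q = 2.546  (c) BW = 38.76 Hz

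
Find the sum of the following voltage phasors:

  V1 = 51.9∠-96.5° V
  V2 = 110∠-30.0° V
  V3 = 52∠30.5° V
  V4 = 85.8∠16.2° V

Step 1 — Convert each phasor to rectangular form:
  V1 = 51.9·(cos(-96.5°) + j·sin(-96.5°)) = -5.875 - j51.57 V
  V2 = 110·(cos(-30.0°) + j·sin(-30.0°)) = 95.26 - j55 V
  V3 = 52·(cos(30.5°) + j·sin(30.5°)) = 44.8 + j26.39 V
  V4 = 85.8·(cos(16.2°) + j·sin(16.2°)) = 82.39 + j23.94 V
Step 2 — Sum components: V_total = 216.6 - j56.24 V.
Step 3 — Convert to polar: |V_total| = 223.8 V, ∠V_total = -14.6°.

V_total = 223.8∠-14.6° V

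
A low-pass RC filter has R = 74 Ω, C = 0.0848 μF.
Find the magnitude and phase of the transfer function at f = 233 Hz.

Step 1 — Angular frequency: ω = 2π·233 = 1464 rad/s.
Step 2 — Transfer function: H(jω) = 1/(1 + jωRC).
Step 3 — Denominator: 1 + jωRC = 1 + j·1464·74·8.48e-08 = 1 + j0.009187.
Step 4 — H = 0.9999 - j0.009186.
Step 5 — Magnitude: |H| = 1 (-0.0 dB); phase: φ = -0.5°.

|H| = 1 (-0.0 dB), φ = -0.5°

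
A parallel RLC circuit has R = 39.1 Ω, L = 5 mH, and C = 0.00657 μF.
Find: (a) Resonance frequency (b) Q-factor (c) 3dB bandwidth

Step 1 — Resonance: ω₀ = 1/√(LC) = 1/√(0.005·6.57e-09) = 1.745e+05 rad/s.
Step 2 — f₀ = ω₀/(2π) = 2.777e+04 Hz.
Step 3 — Parallel Q: Q = R/(ω₀L) = 39.1/(1.745e+05·0.005) = 0.04482.
Step 4 — Bandwidth: Δω = ω₀/Q = 3.893e+06 rad/s; BW = Δω/(2π) = 6.196e+05 Hz.

(a) f₀ = 2.777e+04 Hz  (b) Q = 0.04482  (c) BW = 6.196e+05 Hz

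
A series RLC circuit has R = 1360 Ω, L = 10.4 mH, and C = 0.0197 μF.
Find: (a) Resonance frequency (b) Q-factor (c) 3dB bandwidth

Step 1 — Resonance: ω₀ = 1/√(LC) = 1/√(0.0104·1.97e-08) = 6.986e+04 rad/s.
Step 2 — f₀ = ω₀/(2π) = 1.112e+04 Hz.
Step 3 — Series Q: Q = ω₀L/R = 6.986e+04·0.0104/1360 = 0.5343.
Step 4 — Bandwidth: Δω = ω₀/Q = 1.308e+05 rad/s; BW = Δω/(2π) = 2.081e+04 Hz.

(a) f₀ = 1.112e+04 Hz  (b) Q = 0.5343  (c) BW = 2.081e+04 Hz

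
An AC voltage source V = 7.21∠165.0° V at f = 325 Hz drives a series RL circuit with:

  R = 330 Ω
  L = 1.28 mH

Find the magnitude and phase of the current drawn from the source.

Step 1 — Angular frequency: ω = 2π·f = 2π·325 = 2042 rad/s.
Step 2 — Component impedances:
  R: Z = R = 330 Ω
  L: Z = jωL = j·2042·0.00128 = 0 + j2.614 Ω
Step 3 — Series combination: Z_total = R + L = 330 + j2.614 Ω = 330∠0.5° Ω.
Step 4 — Source phasor: V = 7.21∠165.0° V = -6.964 + j1.866 V.
Step 5 — Ohm's law: I = V / Z_total = (-6.964 + j1.866) / (330 + j2.614) = -0.02106 + j0.005822 A.
Step 6 — Convert to polar: |I| = 0.02185 A, ∠I = 164.5°.

I = 0.02185∠164.5° A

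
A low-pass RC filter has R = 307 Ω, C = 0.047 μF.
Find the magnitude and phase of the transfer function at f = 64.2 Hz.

Step 1 — Angular frequency: ω = 2π·64.2 = 403.4 rad/s.
Step 2 — Transfer function: H(jω) = 1/(1 + jωRC).
Step 3 — Denominator: 1 + jωRC = 1 + j·403.4·307·4.7e-08 = 1 + j0.00582.
Step 4 — H = 1 - j0.00582.
Step 5 — Magnitude: |H| = 1 (-0.0 dB); phase: φ = -0.3°.

|H| = 1 (-0.0 dB), φ = -0.3°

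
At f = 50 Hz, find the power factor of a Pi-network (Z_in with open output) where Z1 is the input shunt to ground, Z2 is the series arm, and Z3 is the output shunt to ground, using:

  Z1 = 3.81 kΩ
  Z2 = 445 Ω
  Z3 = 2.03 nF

Step 1 — Angular frequency: ω = 2π·f = 2π·50 = 314.2 rad/s.
Step 2 — Component impedances:
  Z1: Z = R = 3810 Ω
  Z2: Z = R = 445 Ω
  Z3: Z = 1/(jωC) = -j/(ω·C) = 0 - j1.568e+06 Ω
Step 3 — With open output, the series arm Z2 and the output shunt Z3 appear in series to ground: Z2 + Z3 = 445 - j1.568e+06 Ω.
Step 4 — Parallel with input shunt Z1: Z_in = Z1 || (Z2 + Z3) = 3810 - j9.257 Ω = 3810∠-0.1° Ω.
Step 5 — Power factor: PF = cos(φ) = Re(Z)/|Z| = 3810/3810 = 1.
Step 6 — Type: Im(Z) = -9.257 ⇒ leading (phase φ = -0.1°).

PF = 1 (leading, φ = -0.1°)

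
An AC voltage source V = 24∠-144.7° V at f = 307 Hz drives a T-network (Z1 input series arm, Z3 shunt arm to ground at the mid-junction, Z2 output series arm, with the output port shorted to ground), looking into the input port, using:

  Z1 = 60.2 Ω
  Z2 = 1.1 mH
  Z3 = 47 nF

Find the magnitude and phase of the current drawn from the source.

Step 1 — Angular frequency: ω = 2π·f = 2π·307 = 1929 rad/s.
Step 2 — Component impedances:
  Z1: Z = R = 60.2 Ω
  Z2: Z = jωL = j·1929·0.0011 = 0 + j2.122 Ω
  Z3: Z = 1/(jωC) = -j/(ω·C) = 0 - j1.103e+04 Ω
Step 3 — With the output port shorted to ground, the output series arm Z2 runs from the junction to ground; the shunt arm Z3 also runs from the junction to ground. They appear in parallel: Z3 || Z2 = 0 + j2.122 Ω.
Step 4 — Series with input arm Z1: Z_in = Z1 + (Z3 || Z2) = 60.2 + j2.122 Ω = 60.24∠2.0° Ω.
Step 5 — Source phasor: V = 24∠-144.7° V = -19.59 - j13.87 V.
Step 6 — Ohm's law: I = V / Z_total = (-19.59 - j13.87) / (60.2 + j2.122) = -0.3331 - j0.2186 A.
Step 7 — Convert to polar: |I| = 0.3984 A, ∠I = -146.7°.

I = 0.3984∠-146.7° A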